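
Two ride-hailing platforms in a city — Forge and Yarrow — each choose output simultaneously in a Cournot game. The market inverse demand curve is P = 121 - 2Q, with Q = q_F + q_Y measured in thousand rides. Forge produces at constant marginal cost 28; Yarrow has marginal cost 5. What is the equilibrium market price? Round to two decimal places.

51.33

Forge's profit: π_F = (121 - 2Q)q_F - (28q_F). Setting ∂π_F/∂q_F = 0: 93 - 4q_F - 2(q_Y) = 0.
Yarrow's profit: π_Y = (121 - 2Q)q_Y - (5q_Y). Setting ∂π_Y/∂q_Y = 0: 116 - 4q_Y - 2(q_F) = 0.
Rearranging gives the reaction functions q_F = (93 - 2q_Y)/4 and q_Y = (116 - 2q_F)/4.
Substituting one into the other gives q_F = 35/3 and q_Y = 139/6.
Total output Q = 209/6, so price P = 121 - 2·(209/6) = 154/3.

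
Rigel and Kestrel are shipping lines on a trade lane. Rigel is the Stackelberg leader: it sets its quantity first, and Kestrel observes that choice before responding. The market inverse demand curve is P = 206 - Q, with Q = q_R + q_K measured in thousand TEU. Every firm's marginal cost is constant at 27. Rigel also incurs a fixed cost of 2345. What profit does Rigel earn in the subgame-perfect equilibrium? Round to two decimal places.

1660.13

The follower Kestrel best-responds to any q_R: π_K = (206 - Q)q_K - 27q_K.
Setting the follower's marginal profit to zero, 179 - q_R - 2q_K = 0, i.e. q_K = (179 - q_R)/2.
Rigel substitutes q_K(q_R) into its own profit: π_R = q_R(206 - q_R - (179 - q_R)/2) - 27q_R = (233/2 - (1/2)q_R)q_R - 27q_R.
Maximising: ∂π_R/∂q_R = 179/2 - q_R = 0, giving q_R = 179/2.
Then q_K = (179 - 179/2)/2 = 179/4.
Price P = 206 - 537/4 = 287/4.
Rigel's profit: (287/4 - 27)·(179/2) - 2345 = 1660.1250.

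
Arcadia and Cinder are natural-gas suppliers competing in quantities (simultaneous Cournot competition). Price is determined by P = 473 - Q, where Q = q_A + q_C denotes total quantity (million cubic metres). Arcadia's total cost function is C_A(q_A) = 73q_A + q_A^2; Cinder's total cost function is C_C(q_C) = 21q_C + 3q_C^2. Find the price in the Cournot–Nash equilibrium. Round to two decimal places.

Arcadia's profit: π_A = (473 - Q)q_A - (73q_A + q_A²). Setting ∂π_A/∂q_A = 0: 400 - 4q_A - (q_C) = 0.
Cinder's first-order condition: 452 - 8q_C - (q_A) = 0.
Best responses: q_A = (400 - q_C)/4, q_C = (452 - q_A)/8.
Substituting one into the other gives q_A = 88.6452 and q_C = 1408/31.
Total output Q = 134.0645, so price P = 473 - 134.0645 = 338.9355.

338.94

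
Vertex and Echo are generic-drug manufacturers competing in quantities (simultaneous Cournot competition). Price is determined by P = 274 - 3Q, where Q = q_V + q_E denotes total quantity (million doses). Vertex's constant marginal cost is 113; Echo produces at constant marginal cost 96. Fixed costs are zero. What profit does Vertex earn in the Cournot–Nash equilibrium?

Vertex's profit: π_V = (274 - 3Q)q_V - (113q_V). Setting ∂π_V/∂q_V = 0: 161 - 6q_V - 3(q_E) = 0.
Echo's first-order condition: 178 - 6q_E - 3(q_V) = 0.
Best responses: q_V = (161 - 3q_E)/6, q_E = (178 - 3q_V)/6.
Substituting one into the other gives q_V = 16 and q_E = 65/3.
Price P = 274 - 3·(113/3) = 161.
Vertex's profit: (161 - 113)·16 = 768.

768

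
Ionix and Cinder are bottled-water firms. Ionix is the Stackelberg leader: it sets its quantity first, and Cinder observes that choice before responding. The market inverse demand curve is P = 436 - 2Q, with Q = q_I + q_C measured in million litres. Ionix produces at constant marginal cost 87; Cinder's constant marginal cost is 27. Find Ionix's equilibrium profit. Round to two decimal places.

Solve by backward induction. Given q_I, the follower Cinder maximises π_C = (436 - 2q_I - 2q_C)q_C - 27q_C.
∂π_C/∂q_C = 409 - 2q_I - 4q_C = 0 gives the reaction function q_C = (409 - 2q_I)/4.
Ionix substitutes q_C(q_I) into its own profit: π_I = q_I(436 - 2q_I - (409 - 2q_I)/2) - 87q_I = (463/2 - q_I)q_I - 87q_I.
The leader's first-order condition 289/2 - 2q_I = 0 yields q_I = 289/4.
Then q_C = (409 - 2·(289/4))/4 = 529/8.
Price P = 436 - 2·(1107/8) = 637/4.
Ionix's profit: (637/4 - 87)·(289/4) = 5220.0625.

5220.06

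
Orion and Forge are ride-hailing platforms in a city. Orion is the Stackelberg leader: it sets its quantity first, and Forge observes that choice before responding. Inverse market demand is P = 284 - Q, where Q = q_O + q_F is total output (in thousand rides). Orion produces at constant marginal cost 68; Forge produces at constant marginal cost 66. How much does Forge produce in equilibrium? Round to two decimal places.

55.50

Solve by backward induction. Given q_O, the follower Forge maximises π_F = (284 - q_O - q_F)q_F - 66q_F.
Setting the follower's marginal profit to zero, 218 - q_O - 2q_F = 0, i.e. q_F = (218 - q_O)/2.
The leader anticipates this reaction. Substituting into P = 284 - Q gives P = 175 - (1/2)q_O, so π_O = (175 - (1/2)q_O)q_O - 68q_O.
The leader's first-order condition 107 - q_O = 0 yields q_O = 107.
Then q_F = (218 - 107)/2 = 111/2.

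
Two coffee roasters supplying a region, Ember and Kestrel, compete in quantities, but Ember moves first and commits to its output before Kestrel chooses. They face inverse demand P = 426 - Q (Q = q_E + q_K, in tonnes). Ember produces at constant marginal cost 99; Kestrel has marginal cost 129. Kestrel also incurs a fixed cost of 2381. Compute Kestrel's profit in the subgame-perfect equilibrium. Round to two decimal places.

Solve by backward induction. Given q_E, the follower Kestrel maximises π_K = (426 - q_E - q_K)q_K - 129q_K.
Setting the follower's marginal profit to zero, 297 - q_E - 2q_K = 0, i.e. q_K = (297 - q_E)/2.
The leader anticipates this reaction. Substituting into P = 426 - Q gives P = 555/2 - (1/2)q_E, so π_E = (555/2 - (1/2)q_E)q_E - 99q_E.
Maximising: ∂π_E/∂q_E = 357/2 - q_E = 0, giving q_E = 357/2.
Then q_K = (297 - 357/2)/2 = 237/4.
Price P = 426 - 951/4 = 753/4.
Kestrel's profit: (753/4 - 129)·(237/4) - 2381 = 1129.5625.

1129.56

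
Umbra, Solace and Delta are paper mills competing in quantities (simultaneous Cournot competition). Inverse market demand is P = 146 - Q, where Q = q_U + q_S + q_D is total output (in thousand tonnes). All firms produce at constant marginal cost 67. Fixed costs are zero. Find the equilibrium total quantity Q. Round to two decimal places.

A representative firm's profit is π_i = q_i(146 - Q) - 67q_i.
Setting ∂π_i/∂q_i = 0 with rivals' quantities fixed: 79 - 2q_i - Σ_{j≠i} q_j = 0.
With identical firms every q_j equals q_i, so Σ_{j≠i} q_j = 2q_i and 79 = 4q_i, giving q_i = 79/4.
Total output Q = 79/4 + 79/4 + 79/4 = 237/4.

59.25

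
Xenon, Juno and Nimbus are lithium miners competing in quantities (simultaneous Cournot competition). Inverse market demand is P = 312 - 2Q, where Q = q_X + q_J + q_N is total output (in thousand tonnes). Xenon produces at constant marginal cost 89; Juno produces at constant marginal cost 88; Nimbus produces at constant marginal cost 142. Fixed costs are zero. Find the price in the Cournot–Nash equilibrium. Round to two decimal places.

157.75

Xenon's profit: π_X = (312 - 2Q)q_X - (89q_X). Setting ∂π_X/∂q_X = 0: 223 - 4q_X - 2(q_J + q_N) = 0.
Juno's first-order condition: 224 - 4q_J - 2(q_X + q_N) = 0.
Nimbus's first-order condition: 170 - 4q_N - 2(q_X + q_J) = 0.
Adding the 3 first-order conditions: 617 − 8Q = 0, so Q = 617/8.
Back-substituting: q_X = (223 − 617/4)/2 = 275/8, q_J = (224 − 617/4)/2 = 279/8, q_N = (170 − 617/4)/2 = 63/8.
Total output Q = 617/8, so price P = 312 - 2·(617/8) = 631/4.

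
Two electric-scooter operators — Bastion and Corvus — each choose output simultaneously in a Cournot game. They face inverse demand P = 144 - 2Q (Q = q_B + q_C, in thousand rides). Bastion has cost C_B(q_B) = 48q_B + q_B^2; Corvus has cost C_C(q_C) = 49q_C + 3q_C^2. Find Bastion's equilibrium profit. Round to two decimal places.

567.19

Bastion's profit: π_B = (144 - 2Q)q_B - (48q_B + q_B²). Setting ∂π_B/∂q_B = 0: 96 - 6q_B - 2(q_C) = 0.
Corvus's first-order condition: 95 - 10q_C - 2(q_B) = 0.
Rearranging gives the reaction functions q_B = (96 - 2q_C)/6 and q_C = (95 - 2q_B)/10.
Solving the pair: q_B = 55/4, q_C = 27/4.
Price P = 144 - 2·(41/2) = 103.
Bastion's profit: 103·(55/4) - 48·(55/4) - (55/4)² = 567.1875.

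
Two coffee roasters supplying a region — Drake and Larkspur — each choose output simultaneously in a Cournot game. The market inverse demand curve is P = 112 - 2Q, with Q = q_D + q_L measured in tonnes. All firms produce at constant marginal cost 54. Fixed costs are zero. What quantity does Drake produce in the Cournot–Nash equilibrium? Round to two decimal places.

9.67

Each firm earns π_i = (112 - 2Q)q_i - 54q_i.
First-order condition (treating rivals' output as given): 58 - 4q_i - 2q_j = 0.
By symmetry each firm produces the same amount; substituting q_j = q_i yields q_i = 58/6 = 29/3.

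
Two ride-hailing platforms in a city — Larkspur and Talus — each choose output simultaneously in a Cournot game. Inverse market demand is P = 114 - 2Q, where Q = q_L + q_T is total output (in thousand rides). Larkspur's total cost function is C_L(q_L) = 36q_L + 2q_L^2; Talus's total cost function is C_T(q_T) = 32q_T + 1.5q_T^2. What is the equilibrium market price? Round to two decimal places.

80.08

Larkspur's profit: π_L = (114 - 2Q)q_L - (36q_L + 2q_L²). Setting ∂π_L/∂q_L = 0: 78 - 8q_L - 2(q_T) = 0.
Talus's profit: π_T = (114 - 2Q)q_T - (32q_T + (3/2)q_T²). Setting ∂π_T/∂q_T = 0: 82 - 7q_T - 2(q_L) = 0.
So q_L = (78 - 2q_T)/8 and q_T = (82 - 2q_L)/7.
Solving the pair: q_L = 191/26, q_T = 125/13.
Total output Q = 441/26, so price P = 114 - 2·(441/26) = 1041/13.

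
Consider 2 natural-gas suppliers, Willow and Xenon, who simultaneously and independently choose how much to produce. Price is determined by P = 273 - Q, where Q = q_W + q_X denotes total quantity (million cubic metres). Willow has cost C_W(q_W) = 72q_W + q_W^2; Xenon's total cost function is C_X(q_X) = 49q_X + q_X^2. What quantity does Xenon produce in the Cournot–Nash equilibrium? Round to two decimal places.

Willow's profit: π_W = (273 - Q)q_W - (72q_W + q_W²). Setting ∂π_W/∂q_W = 0: 201 - 4q_W - (q_X) = 0.
Xenon's profit: π_X = (273 - Q)q_X - (49q_X + q_X²). Setting ∂π_X/∂q_X = 0: 224 - 4q_X - (q_W) = 0.
So q_W = (201 - q_X)/4 and q_X = (224 - q_W)/4.
Substituting one into the other gives q_W = 116/3 and q_X = 139/3.

46.33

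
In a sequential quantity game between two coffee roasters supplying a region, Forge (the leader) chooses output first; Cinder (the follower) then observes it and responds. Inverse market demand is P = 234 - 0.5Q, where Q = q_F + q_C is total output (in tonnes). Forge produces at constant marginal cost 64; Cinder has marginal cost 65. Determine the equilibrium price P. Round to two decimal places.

The follower Cinder best-responds to any q_F: π_C = (234 - 0.5Q)q_C - 65q_C.
Setting the follower's marginal profit to zero, 169 - (1/2)q_F - q_C = 0, i.e. q_C = (169 - (1/2)q_F).
Forge substitutes q_C(q_F) into its own profit: π_F = q_F(234 - (1/2)q_F - (169 - (1/2)q_F)/2) - 64q_F = (299/2 - (1/4)q_F)q_F - 64q_F.
The leader's first-order condition 171/2 - (1/2)q_F = 0 yields q_F = 171.
Then q_C = (169 - (1/2)·171) = 167/2.
Total output Q = 509/2, so price P = 234 - (1/2)·(509/2) = 427/4.

106.75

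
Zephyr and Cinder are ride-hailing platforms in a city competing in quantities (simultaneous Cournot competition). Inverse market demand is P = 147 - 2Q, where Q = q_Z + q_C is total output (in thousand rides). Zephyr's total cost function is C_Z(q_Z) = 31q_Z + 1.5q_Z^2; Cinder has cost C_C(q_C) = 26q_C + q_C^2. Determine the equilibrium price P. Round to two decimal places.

Zephyr's profit: π_Z = (147 - 2Q)q_Z - (31q_Z + (3/2)q_Z²). Setting ∂π_Z/∂q_Z = 0: 116 - 7q_Z - 2(q_C) = 0.
Cinder's first-order condition: 121 - 6q_C - 2(q_Z) = 0.
So q_Z = (116 - 2q_C)/7 and q_C = (121 - 2q_Z)/6.
Solving the pair: q_Z = 227/19, q_C = 615/38.
Total output Q = 1069/38, so price P = 147 - 2·(1069/38) = 1724/19.

90.74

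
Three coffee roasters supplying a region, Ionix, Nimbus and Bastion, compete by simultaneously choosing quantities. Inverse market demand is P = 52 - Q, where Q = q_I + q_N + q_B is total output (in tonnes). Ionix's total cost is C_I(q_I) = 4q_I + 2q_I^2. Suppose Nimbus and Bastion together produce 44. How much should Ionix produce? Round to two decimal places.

0.67

With rivals' combined output fixed at 44, Ionix's profit is π_I = (52 - 44 - q_I)q_I - (4q_I + 2q_I²) = (8 - q_I)q_I - (4q_I + 2q_I²).
∂π_I/∂q_I = 4 - 6q_I = 0, so q_I = 2/3.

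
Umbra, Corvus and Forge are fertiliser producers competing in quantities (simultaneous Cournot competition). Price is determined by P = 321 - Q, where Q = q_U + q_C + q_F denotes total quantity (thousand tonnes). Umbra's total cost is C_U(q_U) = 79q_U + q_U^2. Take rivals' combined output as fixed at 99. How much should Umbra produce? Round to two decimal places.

With rivals' combined output fixed at 99, Umbra's profit is π_U = (321 - 99 - q_U)q_U - (79q_U + q_U²) = (222 - q_U)q_U - (79q_U + q_U²).
∂π_U/∂q_U = 143 - 4q_U = 0, so q_U = 143/4.

35.75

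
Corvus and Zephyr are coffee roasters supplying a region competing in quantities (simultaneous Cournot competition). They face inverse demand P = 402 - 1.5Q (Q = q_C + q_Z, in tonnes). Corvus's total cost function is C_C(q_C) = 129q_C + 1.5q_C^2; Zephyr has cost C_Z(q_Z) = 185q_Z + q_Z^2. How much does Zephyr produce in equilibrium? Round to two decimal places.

32.16

Corvus's profit: π_C = (402 - 1.5Q)q_C - (129q_C + (3/2)q_C²). Setting ∂π_C/∂q_C = 0: 273 - 6q_C - (3/2)(q_Z) = 0.
Zephyr's first-order condition: 217 - 5q_Z - (3/2)(q_C) = 0.
Best responses: q_C = (273 - (3/2)q_Z)/6, q_Z = (217 - (3/2)q_C)/5.
Solving the pair: q_C = 1386/37, q_Z = 1190/37.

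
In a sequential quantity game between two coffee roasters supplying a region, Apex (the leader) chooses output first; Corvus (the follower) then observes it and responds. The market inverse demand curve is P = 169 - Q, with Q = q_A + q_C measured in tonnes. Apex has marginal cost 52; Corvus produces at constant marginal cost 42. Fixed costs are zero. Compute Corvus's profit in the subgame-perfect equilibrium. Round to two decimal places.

Solve by backward induction. Given q_A, the follower Corvus maximises π_C = (169 - q_A - q_C)q_C - 42q_C.
∂π_C/∂q_C = 127 - q_A - 2q_C = 0 gives the reaction function q_C = (127 - q_A)/2.
Apex substitutes q_C(q_A) into its own profit: π_A = q_A(169 - q_A - (127 - q_A)/2) - 52q_A = (211/2 - (1/2)q_A)q_A - 52q_A.
Maximising: ∂π_A/∂q_A = 107/2 - q_A = 0, giving q_A = 107/2.
Then q_C = (127 - 107/2)/2 = 147/4.
Price P = 169 - 361/4 = 315/4.
Corvus's profit: (315/4 - 42)·(147/4) = 1350.5625.

1350.56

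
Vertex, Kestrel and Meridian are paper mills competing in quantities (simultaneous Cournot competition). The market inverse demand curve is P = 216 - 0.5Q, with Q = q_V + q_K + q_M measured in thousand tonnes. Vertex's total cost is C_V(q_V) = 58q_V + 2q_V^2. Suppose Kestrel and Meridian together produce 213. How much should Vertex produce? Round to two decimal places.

10.30

With rivals' combined output fixed at 213, Vertex's profit is π_V = (216 - (1/2)·213 - (1/2)q_V)q_V - (58q_V + 2q_V²) = (219/2 - (1/2)q_V)q_V - (58q_V + 2q_V²).
∂π_V/∂q_V = 103/2 - 5q_V = 0, so q_V = 103/10.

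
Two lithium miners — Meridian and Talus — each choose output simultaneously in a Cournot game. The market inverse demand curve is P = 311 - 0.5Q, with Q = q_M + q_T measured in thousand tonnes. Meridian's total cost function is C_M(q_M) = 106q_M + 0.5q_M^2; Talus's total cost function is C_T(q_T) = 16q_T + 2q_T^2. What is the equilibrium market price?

241

Meridian's profit: π_M = (311 - 0.5Q)q_M - (106q_M + (1/2)q_M²). Setting ∂π_M/∂q_M = 0: 205 - 2q_M - (1/2)(q_T) = 0.
Talus's first-order condition: 295 - 5q_T - (1/2)(q_M) = 0.
Best responses: q_M = (205 - (1/2)q_T)/2, q_T = (295 - (1/2)q_M)/5.
Substituting one into the other gives q_M = 90 and q_T = 50.
Total output Q = 140, so price P = 311 - (1/2)·140 = 241.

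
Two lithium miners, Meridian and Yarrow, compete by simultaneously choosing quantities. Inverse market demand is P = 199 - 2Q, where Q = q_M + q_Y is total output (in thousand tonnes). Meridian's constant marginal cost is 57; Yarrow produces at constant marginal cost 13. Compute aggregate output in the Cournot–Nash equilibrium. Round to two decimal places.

54.67

Meridian's profit: π_M = (199 - 2Q)q_M - (57q_M). Setting ∂π_M/∂q_M = 0: 142 - 4q_M - 2(q_Y) = 0.
Yarrow's profit: π_Y = (199 - 2Q)q_Y - (13q_Y). Setting ∂π_Y/∂q_Y = 0: 186 - 4q_Y - 2(q_M) = 0.
So q_M = (142 - 2q_Y)/4 and q_Y = (186 - 2q_M)/4.
Substituting one into the other gives q_M = 49/3 and q_Y = 115/3.
Total output Q = 49/3 + 115/3 = 164/3.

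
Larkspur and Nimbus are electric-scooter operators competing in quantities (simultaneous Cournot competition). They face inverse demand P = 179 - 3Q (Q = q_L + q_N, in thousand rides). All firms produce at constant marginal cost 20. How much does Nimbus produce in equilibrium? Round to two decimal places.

Each firm earns π_i = (179 - 3Q)q_i - 20q_i.
First-order condition (treating rivals' output as given): 159 - 6q_i - 3q_j = 0.
With identical firms every q_j equals q_i, so q_j = q_i and 159 = 9q_i, giving q_i = 53/3.

17.67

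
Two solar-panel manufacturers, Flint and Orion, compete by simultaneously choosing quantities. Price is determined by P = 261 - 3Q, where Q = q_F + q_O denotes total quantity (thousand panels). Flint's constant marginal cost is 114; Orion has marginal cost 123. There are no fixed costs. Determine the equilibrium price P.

Flint's profit: π_F = (261 - 3Q)q_F - (114q_F). Setting ∂π_F/∂q_F = 0: 147 - 6q_F - 3(q_O) = 0.
Orion's first-order condition: 138 - 6q_O - 3(q_F) = 0.
So q_F = (147 - 3q_O)/6 and q_O = (138 - 3q_F)/6.
Solving the pair: q_F = 52/3, q_O = 43/3.
Total output Q = 95/3, so price P = 261 - 3·(95/3) = 166.

166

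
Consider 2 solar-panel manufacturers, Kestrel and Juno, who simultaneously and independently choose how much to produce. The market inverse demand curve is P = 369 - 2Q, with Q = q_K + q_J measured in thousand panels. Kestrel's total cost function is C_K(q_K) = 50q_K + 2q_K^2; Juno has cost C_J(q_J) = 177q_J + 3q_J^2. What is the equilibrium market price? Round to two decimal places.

Kestrel's profit: π_K = (369 - 2Q)q_K - (50q_K + 2q_K²). Setting ∂π_K/∂q_K = 0: 319 - 8q_K - 2(q_J) = 0.
Juno's first-order condition: 192 - 10q_J - 2(q_K) = 0.
Rearranging gives the reaction functions q_K = (319 - 2q_J)/8 and q_J = (192 - 2q_K)/10.
Substituting one into the other gives q_K = 1403/38 and q_J = 449/38.
Total output Q = 926/19, so price P = 369 - 2·(926/19) = 271.5263.

271.53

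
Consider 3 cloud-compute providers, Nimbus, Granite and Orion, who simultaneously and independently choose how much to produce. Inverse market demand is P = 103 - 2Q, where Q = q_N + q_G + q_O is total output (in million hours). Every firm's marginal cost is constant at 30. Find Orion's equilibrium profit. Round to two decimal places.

A representative firm's profit is π_i = q_i(103 - 2Q) - 30q_i.
First-order condition (treating rivals' output as given): 73 - 4q_i - 2·Σ_{j≠i} q_j = 0.
By symmetry each firm produces the same amount; substituting Σ_{j≠i} q_j = 2q_i yields q_i = 73/8.
Price P = 103 - 2·(219/8) = 193/4.
Orion's profit: (193/4 - 30)·(73/8) = 166.5313.

166.53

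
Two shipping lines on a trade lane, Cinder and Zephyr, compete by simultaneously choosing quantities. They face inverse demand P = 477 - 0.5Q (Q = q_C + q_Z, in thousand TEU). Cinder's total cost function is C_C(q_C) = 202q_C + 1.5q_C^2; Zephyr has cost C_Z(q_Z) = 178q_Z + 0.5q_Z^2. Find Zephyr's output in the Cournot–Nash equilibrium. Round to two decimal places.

136.58

Cinder's profit: π_C = (477 - 0.5Q)q_C - (202q_C + (3/2)q_C²). Setting ∂π_C/∂q_C = 0: 275 - 4q_C - (1/2)(q_Z) = 0.
Zephyr's profit: π_Z = (477 - 0.5Q)q_Z - (178q_Z + (1/2)q_Z²). Setting ∂π_Z/∂q_Z = 0: 299 - 2q_Z - (1/2)(q_C) = 0.
Rearranging gives the reaction functions q_C = (275 - (1/2)q_Z)/4 and q_Z = (299 - (1/2)q_C)/2.
Substituting one into the other gives q_C = 1602/31 and q_Z = 136.5806.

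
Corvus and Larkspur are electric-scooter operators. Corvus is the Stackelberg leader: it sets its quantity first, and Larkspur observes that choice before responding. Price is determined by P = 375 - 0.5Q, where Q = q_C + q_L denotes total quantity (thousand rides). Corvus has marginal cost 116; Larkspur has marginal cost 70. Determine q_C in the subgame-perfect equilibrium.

213

The follower Larkspur best-responds to any q_C: π_L = (375 - 0.5Q)q_L - 70q_L.
Follower FOC: 305 - (1/2)q_C - q_L = 0, so q_L(q_C) = (305 - (1/2)q_C).
Corvus substitutes q_L(q_C) into its own profit: π_C = q_C(375 - (1/2)q_C - (305 - (1/2)q_C)/2) - 116q_C = (445/2 - (1/4)q_C)q_C - 116q_C.
Leader FOC: 213/2 - (1/2)q_C = 0, so q_C = 213.
Then q_L = (305 - (1/2)·213) = 397/2.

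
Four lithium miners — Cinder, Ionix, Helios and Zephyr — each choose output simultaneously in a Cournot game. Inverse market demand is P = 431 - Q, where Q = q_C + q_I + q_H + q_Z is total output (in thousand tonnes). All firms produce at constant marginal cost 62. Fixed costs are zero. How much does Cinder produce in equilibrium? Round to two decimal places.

73.80

Each firm earns π_i = (431 - Q)q_i - 62q_i.
First-order condition (treating rivals' output as given): 369 - 2q_i - Σ_{j≠i} q_j = 0.
By symmetry each firm produces the same amount; substituting Σ_{j≠i} q_j = 3q_i yields q_i = 369/5.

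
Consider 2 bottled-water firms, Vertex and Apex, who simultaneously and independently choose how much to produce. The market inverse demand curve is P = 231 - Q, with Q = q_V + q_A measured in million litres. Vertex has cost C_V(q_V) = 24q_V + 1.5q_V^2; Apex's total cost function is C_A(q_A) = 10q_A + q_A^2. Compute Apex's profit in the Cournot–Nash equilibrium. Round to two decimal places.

4467.61

Vertex's profit: π_V = (231 - Q)q_V - (24q_V + (3/2)q_V²). Setting ∂π_V/∂q_V = 0: 207 - 5q_V - (q_A) = 0.
Apex's profit: π_A = (231 - Q)q_A - (10q_A + q_A²). Setting ∂π_A/∂q_A = 0: 221 - 4q_A - (q_V) = 0.
Rearranging gives the reaction functions q_V = (207 - q_A)/5 and q_A = (221 - q_V)/4.
Solving the pair: q_V = 607/19, q_A = 898/19.
Price P = 231 - 1505/19 = 151.7895.
Apex's profit: 151.7895·(898/19) - 10·(898/19) - (898/19)² = 4467.6122.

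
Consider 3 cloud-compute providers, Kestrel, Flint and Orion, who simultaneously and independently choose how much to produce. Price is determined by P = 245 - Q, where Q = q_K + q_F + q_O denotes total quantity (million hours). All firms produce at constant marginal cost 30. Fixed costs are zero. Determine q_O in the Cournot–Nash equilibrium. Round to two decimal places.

A representative firm's profit is π_i = q_i(245 - Q) - 30q_i.
Setting ∂π_i/∂q_i = 0 with rivals' quantities fixed: 215 - 2q_i - Σ_{j≠i} q_j = 0.
By symmetry each firm produces the same amount; substituting Σ_{j≠i} q_j = 2q_i yields q_i = 215/4.

53.75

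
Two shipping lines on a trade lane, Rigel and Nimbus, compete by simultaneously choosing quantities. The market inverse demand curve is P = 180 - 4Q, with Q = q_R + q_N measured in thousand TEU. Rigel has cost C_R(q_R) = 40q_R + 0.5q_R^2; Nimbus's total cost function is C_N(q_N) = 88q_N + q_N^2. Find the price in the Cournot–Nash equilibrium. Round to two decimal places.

109.73

Rigel's profit: π_R = (180 - 4Q)q_R - (40q_R + (1/2)q_R²). Setting ∂π_R/∂q_R = 0: 140 - 9q_R - 4(q_N) = 0.
Nimbus's first-order condition: 92 - 10q_N - 4(q_R) = 0.
So q_R = (140 - 4q_N)/9 and q_N = (92 - 4q_R)/10.
Solving the pair: q_R = 516/37, q_N = 134/37.
Total output Q = 650/37, so price P = 180 - 4·(650/37) = 109.7297.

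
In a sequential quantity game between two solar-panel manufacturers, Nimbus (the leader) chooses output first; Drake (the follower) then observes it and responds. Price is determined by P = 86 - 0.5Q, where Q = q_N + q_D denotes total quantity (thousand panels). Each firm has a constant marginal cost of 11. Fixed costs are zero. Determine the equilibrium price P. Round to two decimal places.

29.75

The follower Drake best-responds to any q_N: π_D = (86 - 0.5Q)q_D - 11q_D.
∂π_D/∂q_D = 75 - (1/2)q_N - q_D = 0 gives the reaction function q_D = (75 - (1/2)q_N).
Nimbus substitutes q_D(q_N) into its own profit: π_N = q_N(86 - (1/2)q_N - (75 - (1/2)q_N)/2) - 11q_N = (97/2 - (1/4)q_N)q_N - 11q_N.
The leader's first-order condition 75/2 - (1/2)q_N = 0 yields q_N = 75.
Then q_D = (75 - (1/2)·75) = 75/2.
Total output Q = 225/2, so price P = 86 - (1/2)·(225/2) = 119/4.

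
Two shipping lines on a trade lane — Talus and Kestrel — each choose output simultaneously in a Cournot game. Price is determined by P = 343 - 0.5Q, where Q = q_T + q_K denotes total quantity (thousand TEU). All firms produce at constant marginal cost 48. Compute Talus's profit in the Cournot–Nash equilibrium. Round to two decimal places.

A representative firm's profit is π_i = q_i(343 - 0.5Q) - 48q_i.
First-order condition (treating rivals' output as given): 295 - q_i - (1/2)q_j = 0.
With identical firms every q_j equals q_i, so q_j = q_i and 295 = (3/2)q_i, giving q_i = 590/3.
Price P = 343 - (1/2)·(1180/3) = 439/3.
Talus's profit: (439/3 - 48)·(590/3) = 19338.8889.

19338.89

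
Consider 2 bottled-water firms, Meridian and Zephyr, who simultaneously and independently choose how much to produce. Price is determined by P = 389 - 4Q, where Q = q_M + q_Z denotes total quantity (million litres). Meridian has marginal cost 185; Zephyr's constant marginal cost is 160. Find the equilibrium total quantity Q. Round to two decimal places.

36.08

Meridian's profit: π_M = (389 - 4Q)q_M - (185q_M). Setting ∂π_M/∂q_M = 0: 204 - 8q_M - 4(q_Z) = 0.
Zephyr's profit: π_Z = (389 - 4Q)q_Z - (160q_Z). Setting ∂π_Z/∂q_Z = 0: 229 - 8q_Z - 4(q_M) = 0.
So q_M = (204 - 4q_Z)/8 and q_Z = (229 - 4q_M)/8.
Solving the pair: q_M = 179/12, q_Z = 127/6.
Total output Q = 179/12 + 127/6 = 433/12.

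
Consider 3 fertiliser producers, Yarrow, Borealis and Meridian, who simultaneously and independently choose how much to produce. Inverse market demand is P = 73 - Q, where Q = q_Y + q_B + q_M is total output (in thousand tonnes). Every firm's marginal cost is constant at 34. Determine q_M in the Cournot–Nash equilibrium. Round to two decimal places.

9.75

Each firm earns π_i = (73 - Q)q_i - 34q_i.
First-order condition (treating rivals' output as given): 39 - 2q_i - Σ_{j≠i} q_j = 0.
With identical firms every q_j equals q_i, so Σ_{j≠i} q_j = 2q_i and 39 = 4q_i, giving q_i = 39/4.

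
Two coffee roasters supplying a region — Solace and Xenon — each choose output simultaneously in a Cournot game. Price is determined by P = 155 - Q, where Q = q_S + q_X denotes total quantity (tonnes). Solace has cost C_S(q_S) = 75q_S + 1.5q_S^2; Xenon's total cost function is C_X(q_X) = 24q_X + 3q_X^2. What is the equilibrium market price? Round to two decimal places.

127.21

Solace's profit: π_S = (155 - Q)q_S - (75q_S + (3/2)q_S²). Setting ∂π_S/∂q_S = 0: 80 - 5q_S - (q_X) = 0.
Xenon's first-order condition: 131 - 8q_X - (q_S) = 0.
Best responses: q_S = (80 - q_X)/5, q_X = (131 - q_S)/8.
Solving the pair: q_S = 509/39, q_X = 575/39.
Total output Q = 1084/39, so price P = 155 - 1084/39 = 127.2051.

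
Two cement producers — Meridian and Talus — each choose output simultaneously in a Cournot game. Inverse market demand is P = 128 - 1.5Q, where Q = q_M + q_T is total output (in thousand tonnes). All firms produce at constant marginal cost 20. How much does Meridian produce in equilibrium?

24

Each firm earns π_i = (128 - 1.5Q)q_i - 20q_i.
First-order condition (treating rivals' output as given): 108 - 3q_i - (3/2)q_j = 0.
With identical firms every q_j equals q_i, so q_j = q_i and 108 = (9/2)q_i, giving q_i = 24.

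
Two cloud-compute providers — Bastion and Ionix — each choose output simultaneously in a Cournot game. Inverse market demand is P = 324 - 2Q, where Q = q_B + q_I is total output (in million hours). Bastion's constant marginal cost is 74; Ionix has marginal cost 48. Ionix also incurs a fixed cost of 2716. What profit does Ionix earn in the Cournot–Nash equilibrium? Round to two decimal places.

Bastion's profit: π_B = (324 - 2Q)q_B - (74q_B). Setting ∂π_B/∂q_B = 0: 250 - 4q_B - 2(q_I) = 0.
Ionix's first-order condition: 276 - 4q_I - 2(q_B) = 0.
So q_B = (250 - 2q_I)/4 and q_I = (276 - 2q_B)/4.
Solving the pair: q_B = 112/3, q_I = 151/3.
Price P = 324 - 2·(263/3) = 446/3.
Ionix's profit: (446/3 - 48)·(151/3) - 2716 = 2350.8889.

2350.89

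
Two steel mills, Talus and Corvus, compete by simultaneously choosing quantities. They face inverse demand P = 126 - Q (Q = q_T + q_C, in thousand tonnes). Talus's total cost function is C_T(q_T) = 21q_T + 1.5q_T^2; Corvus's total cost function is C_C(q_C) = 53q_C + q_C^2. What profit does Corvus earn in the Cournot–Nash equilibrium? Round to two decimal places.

374.52

Talus's profit: π_T = (126 - Q)q_T - (21q_T + (3/2)q_T²). Setting ∂π_T/∂q_T = 0: 105 - 5q_T - (q_C) = 0.
Corvus's profit: π_C = (126 - Q)q_C - (53q_C + q_C²). Setting ∂π_C/∂q_C = 0: 73 - 4q_C - (q_T) = 0.
Rearranging gives the reaction functions q_T = (105 - q_C)/5 and q_C = (73 - q_T)/4.
Substituting one into the other gives q_T = 347/19 and q_C = 260/19.
Price P = 126 - 607/19 = 1787/19.
Corvus's profit: (1787/19)·(260/19) - 53·(260/19) - (260/19)² = 374.5152.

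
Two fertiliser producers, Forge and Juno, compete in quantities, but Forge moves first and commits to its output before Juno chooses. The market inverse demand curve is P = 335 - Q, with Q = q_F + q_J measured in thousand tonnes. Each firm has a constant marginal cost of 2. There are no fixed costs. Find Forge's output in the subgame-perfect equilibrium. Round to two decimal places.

The follower Juno best-responds to any q_F: π_J = (335 - Q)q_J - 2q_J.
∂π_J/∂q_J = 333 - q_F - 2q_J = 0 gives the reaction function q_J = (333 - q_F)/2.
The leader anticipates this reaction. Substituting into P = 335 - Q gives P = 337/2 - (1/2)q_F, so π_F = (337/2 - (1/2)q_F)q_F - 2q_F.
The leader's first-order condition 333/2 - q_F = 0 yields q_F = 333/2.
Then q_J = (333 - 333/2)/2 = 333/4.

166.50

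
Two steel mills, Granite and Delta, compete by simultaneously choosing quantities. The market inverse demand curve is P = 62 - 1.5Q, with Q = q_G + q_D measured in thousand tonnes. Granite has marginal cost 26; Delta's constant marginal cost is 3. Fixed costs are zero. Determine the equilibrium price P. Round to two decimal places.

30.33

Granite's profit: π_G = (62 - 1.5Q)q_G - (26q_G). Setting ∂π_G/∂q_G = 0: 36 - 3q_G - (3/2)(q_D) = 0.
Delta's profit: π_D = (62 - 1.5Q)q_D - (3q_D). Setting ∂π_D/∂q_D = 0: 59 - 3q_D - (3/2)(q_G) = 0.
Rearranging gives the reaction functions q_G = (36 - (3/2)q_D)/3 and q_D = (59 - (3/2)q_G)/3.
Solving the pair: q_G = 26/9, q_D = 164/9.
Total output Q = 190/9, so price P = 62 - (3/2)·(190/9) = 91/3.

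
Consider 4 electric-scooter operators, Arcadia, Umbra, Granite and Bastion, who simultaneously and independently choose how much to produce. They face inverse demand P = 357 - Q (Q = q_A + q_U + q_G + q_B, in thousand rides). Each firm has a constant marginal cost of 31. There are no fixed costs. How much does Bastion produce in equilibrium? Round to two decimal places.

65.20

A representative firm's profit is π_i = q_i(357 - Q) - 31q_i.
First-order condition (treating rivals' output as given): 326 - 2q_i - Σ_{j≠i} q_j = 0.
With identical firms every q_j equals q_i, so Σ_{j≠i} q_j = 3q_i and 326 = 5q_i, giving q_i = 326/5.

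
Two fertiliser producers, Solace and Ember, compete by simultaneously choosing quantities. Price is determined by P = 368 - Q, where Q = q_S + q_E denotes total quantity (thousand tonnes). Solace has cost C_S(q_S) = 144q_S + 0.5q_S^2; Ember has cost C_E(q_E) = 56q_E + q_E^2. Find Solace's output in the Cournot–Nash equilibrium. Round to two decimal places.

Solace's profit: π_S = (368 - Q)q_S - (144q_S + (1/2)q_S²). Setting ∂π_S/∂q_S = 0: 224 - 3q_S - (q_E) = 0.
Ember's profit: π_E = (368 - Q)q_E - (56q_E + q_E²). Setting ∂π_E/∂q_E = 0: 312 - 4q_E - (q_S) = 0.
So q_S = (224 - q_E)/3 and q_E = (312 - q_S)/4.
Solving the pair: q_S = 584/11, q_E = 712/11.

53.09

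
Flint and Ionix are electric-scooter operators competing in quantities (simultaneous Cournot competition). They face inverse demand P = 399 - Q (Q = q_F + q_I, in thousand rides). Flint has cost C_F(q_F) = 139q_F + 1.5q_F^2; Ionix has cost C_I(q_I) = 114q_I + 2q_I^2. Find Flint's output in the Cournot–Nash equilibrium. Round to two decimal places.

43.97

Flint's profit: π_F = (399 - Q)q_F - (139q_F + (3/2)q_F²). Setting ∂π_F/∂q_F = 0: 260 - 5q_F - (q_I) = 0.
Ionix's profit: π_I = (399 - Q)q_I - (114q_I + 2q_I²). Setting ∂π_I/∂q_I = 0: 285 - 6q_I - (q_F) = 0.
Best responses: q_F = (260 - q_I)/5, q_I = (285 - q_F)/6.
Solving the pair: q_F = 1275/29, q_I = 1165/29.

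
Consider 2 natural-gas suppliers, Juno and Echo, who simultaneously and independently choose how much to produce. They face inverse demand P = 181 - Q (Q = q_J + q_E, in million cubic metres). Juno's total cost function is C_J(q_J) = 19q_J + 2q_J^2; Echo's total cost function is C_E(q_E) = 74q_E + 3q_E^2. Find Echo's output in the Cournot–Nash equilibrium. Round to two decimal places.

10.21

Juno's profit: π_J = (181 - Q)q_J - (19q_J + 2q_J²). Setting ∂π_J/∂q_J = 0: 162 - 6q_J - (q_E) = 0.
Echo's profit: π_E = (181 - Q)q_E - (74q_E + 3q_E²). Setting ∂π_E/∂q_E = 0: 107 - 8q_E - (q_J) = 0.
Best responses: q_J = (162 - q_E)/6, q_E = (107 - q_J)/8.
Solving the pair: q_J = 1189/47, q_E = 480/47.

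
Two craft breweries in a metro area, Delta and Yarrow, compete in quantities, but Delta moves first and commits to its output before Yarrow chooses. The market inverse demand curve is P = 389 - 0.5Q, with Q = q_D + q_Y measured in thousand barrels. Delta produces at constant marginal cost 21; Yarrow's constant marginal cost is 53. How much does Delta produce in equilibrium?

Solve by backward induction. Given q_D, the follower Yarrow maximises π_Y = (389 - (1/2)q_D - (1/2)q_Y)q_Y - 53q_Y.
∂π_Y/∂q_Y = 336 - (1/2)q_D - q_Y = 0 gives the reaction function q_Y = (336 - (1/2)q_D).
The leader anticipates this reaction. Substituting into P = 389 - 0.5Q gives P = 221 - (1/4)q_D, so π_D = (221 - (1/4)q_D)q_D - 21q_D.
The leader's first-order condition 200 - (1/2)q_D = 0 yields q_D = 400.
Then q_Y = (336 - (1/2)·400) = 136.

400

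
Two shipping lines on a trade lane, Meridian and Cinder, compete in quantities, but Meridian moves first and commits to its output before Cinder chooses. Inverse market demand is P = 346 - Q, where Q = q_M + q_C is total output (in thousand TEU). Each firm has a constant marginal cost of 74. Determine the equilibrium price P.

142

The follower Cinder best-responds to any q_M: π_C = (346 - Q)q_C - 74q_C.
Setting the follower's marginal profit to zero, 272 - q_M - 2q_C = 0, i.e. q_C = (272 - q_M)/2.
Meridian substitutes q_C(q_M) into its own profit: π_M = q_M(346 - q_M - (272 - q_M)/2) - 74q_M = (210 - (1/2)q_M)q_M - 74q_M.
The leader's first-order condition 136 - q_M = 0 yields q_M = 136.
Then q_C = (272 - 136)/2 = 68.
Total output Q = 204, so price P = 346 - 204 = 142.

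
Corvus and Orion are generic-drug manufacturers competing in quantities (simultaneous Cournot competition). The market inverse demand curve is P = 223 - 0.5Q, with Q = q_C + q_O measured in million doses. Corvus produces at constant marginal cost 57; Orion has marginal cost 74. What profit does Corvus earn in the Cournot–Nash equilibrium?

Corvus's profit: π_C = (223 - 0.5Q)q_C - (57q_C). Setting ∂π_C/∂q_C = 0: 166 - q_C - (1/2)(q_O) = 0.
Orion's first-order condition: 149 - q_O - (1/2)(q_C) = 0.
So q_C = (166 - (1/2)q_O) and q_O = (149 - (1/2)q_C).
Solving the pair: q_C = 122, q_O = 88.
Price P = 223 - (1/2)·210 = 118.
Corvus's profit: (118 - 57)·122 = 7442.

7442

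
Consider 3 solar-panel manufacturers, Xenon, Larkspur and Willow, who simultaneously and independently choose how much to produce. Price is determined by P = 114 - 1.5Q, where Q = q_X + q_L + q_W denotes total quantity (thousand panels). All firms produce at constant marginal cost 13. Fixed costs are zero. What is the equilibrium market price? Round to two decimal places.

A representative firm's profit is π_i = q_i(114 - 1.5Q) - 13q_i.
First-order condition (treating rivals' output as given): 101 - 3q_i - (3/2)·Σ_{j≠i} q_j = 0.
By symmetry each firm produces the same amount; substituting Σ_{j≠i} q_j = 2q_i yields q_i = 101/6.
Total output Q = 101/2, so price P = 114 - (3/2)·(101/2) = 153/4.

38.25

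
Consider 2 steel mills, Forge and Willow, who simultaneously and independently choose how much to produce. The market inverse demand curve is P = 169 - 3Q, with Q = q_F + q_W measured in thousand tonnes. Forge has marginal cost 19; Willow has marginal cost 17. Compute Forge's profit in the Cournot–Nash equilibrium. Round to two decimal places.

Forge's profit: π_F = (169 - 3Q)q_F - (19q_F). Setting ∂π_F/∂q_F = 0: 150 - 6q_F - 3(q_W) = 0.
Willow's profit: π_W = (169 - 3Q)q_W - (17q_W). Setting ∂π_W/∂q_W = 0: 152 - 6q_W - 3(q_F) = 0.
So q_F = (150 - 3q_W)/6 and q_W = (152 - 3q_F)/6.
Solving the pair: q_F = 148/9, q_W = 154/9.
Price P = 169 - 3·(302/9) = 205/3.
Forge's profit: (205/3 - 19)·(148/9) = 811.2593.

811.26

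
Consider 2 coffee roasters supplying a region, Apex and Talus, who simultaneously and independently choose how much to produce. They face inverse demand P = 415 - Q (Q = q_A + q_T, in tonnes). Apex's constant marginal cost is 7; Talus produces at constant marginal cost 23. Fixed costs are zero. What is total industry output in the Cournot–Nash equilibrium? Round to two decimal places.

266.67

Apex's profit: π_A = (415 - Q)q_A - (7q_A). Setting ∂π_A/∂q_A = 0: 408 - 2q_A - (q_T) = 0.
Talus's profit: π_T = (415 - Q)q_T - (23q_T). Setting ∂π_T/∂q_T = 0: 392 - 2q_T - (q_A) = 0.
Rearranging gives the reaction functions q_A = (408 - q_T)/2 and q_T = (392 - q_A)/2.
Solving the pair: q_A = 424/3, q_T = 376/3.
Total output Q = 424/3 + 376/3 = 800/3.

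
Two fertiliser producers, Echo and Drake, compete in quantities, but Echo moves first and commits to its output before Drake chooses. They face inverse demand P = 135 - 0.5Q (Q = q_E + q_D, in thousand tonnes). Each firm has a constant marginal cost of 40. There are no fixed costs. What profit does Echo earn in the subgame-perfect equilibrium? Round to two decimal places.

Solve by backward induction. Given q_E, the follower Drake maximises π_D = (135 - (1/2)q_E - (1/2)q_D)q_D - 40q_D.
Setting the follower's marginal profit to zero, 95 - (1/2)q_E - q_D = 0, i.e. q_D = (95 - (1/2)q_E).
Echo substitutes q_D(q_E) into its own profit: π_E = q_E(135 - (1/2)q_E - (95 - (1/2)q_E)/2) - 40q_E = (175/2 - (1/4)q_E)q_E - 40q_E.
Maximising: ∂π_E/∂q_E = 95/2 - (1/2)q_E = 0, giving q_E = 95.
Then q_D = (95 - (1/2)·95) = 95/2.
Price P = 135 - (1/2)·(285/2) = 255/4.
Echo's profit: (255/4 - 40)·95 = 2256.2500.

2256.25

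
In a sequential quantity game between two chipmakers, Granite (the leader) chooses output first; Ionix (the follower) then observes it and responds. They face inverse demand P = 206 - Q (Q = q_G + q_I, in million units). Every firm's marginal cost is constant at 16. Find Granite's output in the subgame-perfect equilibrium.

95

Solve by backward induction. Given q_G, the follower Ionix maximises π_I = (206 - q_G - q_I)q_I - 16q_I.
∂π_I/∂q_I = 190 - q_G - 2q_I = 0 gives the reaction function q_I = (190 - q_G)/2.
The leader anticipates this reaction. Substituting into P = 206 - Q gives P = 111 - (1/2)q_G, so π_G = (111 - (1/2)q_G)q_G - 16q_G.
The leader's first-order condition 95 - q_G = 0 yields q_G = 95.
Then q_I = (190 - 95)/2 = 95/2.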